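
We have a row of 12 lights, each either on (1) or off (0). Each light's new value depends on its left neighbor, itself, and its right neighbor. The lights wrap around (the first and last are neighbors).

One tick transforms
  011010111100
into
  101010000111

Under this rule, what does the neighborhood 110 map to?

1

At position 2 the neighborhood is 110; the next row has 1 there.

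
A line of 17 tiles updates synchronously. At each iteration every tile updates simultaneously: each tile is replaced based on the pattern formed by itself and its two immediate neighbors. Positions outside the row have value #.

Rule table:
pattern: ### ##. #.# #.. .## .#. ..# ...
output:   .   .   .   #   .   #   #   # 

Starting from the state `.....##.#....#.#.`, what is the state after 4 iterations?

.....###.........

iteration 1: #####...######.#.
iteration 2: .....###.......#.
iteration 3: #####...########.
iteration 4: .....###.........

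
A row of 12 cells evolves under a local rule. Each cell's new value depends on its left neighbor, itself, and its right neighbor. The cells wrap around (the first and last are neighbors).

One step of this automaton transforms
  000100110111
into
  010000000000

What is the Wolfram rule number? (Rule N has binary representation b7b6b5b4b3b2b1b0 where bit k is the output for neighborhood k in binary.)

1

position 10: 111 → 0  (bit 7 = 0)
position 7: 110 → 0  (bit 6 = 0)
position 8: 101 → 0  (bit 5 = 0)
position 0: 100 → 0  (bit 4 = 0)
position 6: 011 → 0  (bit 3 = 0)
position 3: 010 → 0  (bit 2 = 0)
position 2: 001 → 0  (bit 1 = 0)
position 1: 000 → 1  (bit 0 = 1)
bits b7..b0 = 00000001 = 1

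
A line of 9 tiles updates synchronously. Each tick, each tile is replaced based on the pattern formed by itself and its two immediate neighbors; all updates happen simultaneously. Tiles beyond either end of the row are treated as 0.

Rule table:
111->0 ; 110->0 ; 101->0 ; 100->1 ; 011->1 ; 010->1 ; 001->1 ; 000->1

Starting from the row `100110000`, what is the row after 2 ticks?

111101111
100001000

100001000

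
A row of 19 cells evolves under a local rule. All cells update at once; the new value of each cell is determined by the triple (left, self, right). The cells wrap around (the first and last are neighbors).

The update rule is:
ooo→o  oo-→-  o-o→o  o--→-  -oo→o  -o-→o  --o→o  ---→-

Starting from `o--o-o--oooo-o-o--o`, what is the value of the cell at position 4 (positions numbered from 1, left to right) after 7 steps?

o

--oooo-oooo-oooo-oo
-oooo-oooo-oooo-oo-
oooo-oooo-oooo-oo--
ooo-oooo-oooo-oo--o
oo-oooo-oooo-oo--oo
o-oooo-oooo-oo--ooo
-oooo-oooo-oo--oooo
position 4 holds o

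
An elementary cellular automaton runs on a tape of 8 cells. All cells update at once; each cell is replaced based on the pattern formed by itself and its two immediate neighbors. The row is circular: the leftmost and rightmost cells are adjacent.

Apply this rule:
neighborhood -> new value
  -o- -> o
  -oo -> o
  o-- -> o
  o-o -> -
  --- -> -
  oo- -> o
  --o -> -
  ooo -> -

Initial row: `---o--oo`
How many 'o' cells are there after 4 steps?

step 1: o--oo-oo
step 2: oo-oo-o-
step 3: oo-oo-o-  (fixed point — unchanged through step 4)
count of o: 5

5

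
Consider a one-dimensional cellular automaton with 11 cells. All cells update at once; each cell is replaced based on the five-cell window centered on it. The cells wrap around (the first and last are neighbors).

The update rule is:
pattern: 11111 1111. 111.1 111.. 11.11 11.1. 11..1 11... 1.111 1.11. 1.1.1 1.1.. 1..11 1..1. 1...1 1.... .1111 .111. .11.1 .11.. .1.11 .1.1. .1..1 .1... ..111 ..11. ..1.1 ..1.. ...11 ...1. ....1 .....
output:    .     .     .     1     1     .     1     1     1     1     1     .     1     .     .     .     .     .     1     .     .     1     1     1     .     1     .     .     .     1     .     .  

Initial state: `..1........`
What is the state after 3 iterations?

.1.1.......
1.1.1......
.111.1....1

.111.1....1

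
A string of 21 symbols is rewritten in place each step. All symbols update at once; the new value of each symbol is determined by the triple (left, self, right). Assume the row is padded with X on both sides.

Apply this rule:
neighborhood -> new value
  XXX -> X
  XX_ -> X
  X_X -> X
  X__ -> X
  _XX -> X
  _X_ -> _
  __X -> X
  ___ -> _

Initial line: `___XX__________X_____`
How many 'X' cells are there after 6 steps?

19

X_XXXX________X_X___X
XXXXXXX______X_X_X_XX
XXXXXXXX____X_X_X_XXX
XXXXXXXXX__X_X_X_XXXX
XXXXXXXXXXX_X_X_XXXXX
XXXXXXXXXXXX_X_XXXXXX
count of X: 19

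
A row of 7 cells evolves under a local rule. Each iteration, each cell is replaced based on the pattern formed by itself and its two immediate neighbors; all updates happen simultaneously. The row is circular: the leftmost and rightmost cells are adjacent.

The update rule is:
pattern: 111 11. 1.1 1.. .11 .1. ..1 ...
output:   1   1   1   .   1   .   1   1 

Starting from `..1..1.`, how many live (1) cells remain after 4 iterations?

6

11..1..
11.1..1
111..11
111.111
count of 1: 6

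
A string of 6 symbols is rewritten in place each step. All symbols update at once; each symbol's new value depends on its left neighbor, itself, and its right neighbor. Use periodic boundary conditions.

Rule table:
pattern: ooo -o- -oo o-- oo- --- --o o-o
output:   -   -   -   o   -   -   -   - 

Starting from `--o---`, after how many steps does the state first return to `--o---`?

---o--
----o-
-----o
o-----
-o----
--o---

6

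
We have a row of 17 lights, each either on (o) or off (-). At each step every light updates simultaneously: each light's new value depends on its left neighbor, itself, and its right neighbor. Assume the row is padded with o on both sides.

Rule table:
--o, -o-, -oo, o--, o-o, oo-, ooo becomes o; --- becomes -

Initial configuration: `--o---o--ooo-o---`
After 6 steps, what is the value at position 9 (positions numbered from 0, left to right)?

o

step 1: oooo-oooooooooo-o
step 2: ooooooooooooooooo
step 3: ooooooooooooooooo  (fixed point — unchanged through step 6)
position 9 holds o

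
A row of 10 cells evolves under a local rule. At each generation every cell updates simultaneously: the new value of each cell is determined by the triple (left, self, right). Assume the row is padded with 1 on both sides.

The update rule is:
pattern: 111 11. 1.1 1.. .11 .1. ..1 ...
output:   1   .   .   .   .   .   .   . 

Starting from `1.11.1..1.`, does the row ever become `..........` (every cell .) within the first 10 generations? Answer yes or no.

..........
all cells are . at generation 1

yes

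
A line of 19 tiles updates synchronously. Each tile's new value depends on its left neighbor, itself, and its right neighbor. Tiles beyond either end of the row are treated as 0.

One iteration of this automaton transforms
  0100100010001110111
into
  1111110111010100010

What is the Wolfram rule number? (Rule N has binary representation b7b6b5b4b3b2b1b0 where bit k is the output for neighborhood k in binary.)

position 13: 111 → 1  (bit 7 = 1)
position 14: 110 → 0  (bit 6 = 0)
position 15: 101 → 0  (bit 5 = 0)
position 2: 100 → 1  (bit 4 = 1)
position 12: 011 → 0  (bit 3 = 0)
position 1: 010 → 1  (bit 2 = 1)
position 0: 001 → 1  (bit 1 = 1)
position 6: 000 → 0  (bit 0 = 0)
bits b7..b0 = 10010110 = 150

150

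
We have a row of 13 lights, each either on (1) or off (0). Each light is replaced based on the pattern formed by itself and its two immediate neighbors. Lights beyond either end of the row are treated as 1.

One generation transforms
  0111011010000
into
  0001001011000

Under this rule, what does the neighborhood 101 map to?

At position 0 the neighborhood is 101; the next row has 0 there.

0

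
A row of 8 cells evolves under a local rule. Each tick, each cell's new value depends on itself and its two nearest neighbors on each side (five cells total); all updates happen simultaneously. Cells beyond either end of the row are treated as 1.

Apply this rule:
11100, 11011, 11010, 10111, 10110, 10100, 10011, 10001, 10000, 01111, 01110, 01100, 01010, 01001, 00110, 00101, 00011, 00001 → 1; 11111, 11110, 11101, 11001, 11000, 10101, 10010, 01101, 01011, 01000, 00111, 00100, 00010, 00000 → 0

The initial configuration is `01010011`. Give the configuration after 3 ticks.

tick 1: 10111101
tick 2: 01110011
tick 3: 11110101

11110101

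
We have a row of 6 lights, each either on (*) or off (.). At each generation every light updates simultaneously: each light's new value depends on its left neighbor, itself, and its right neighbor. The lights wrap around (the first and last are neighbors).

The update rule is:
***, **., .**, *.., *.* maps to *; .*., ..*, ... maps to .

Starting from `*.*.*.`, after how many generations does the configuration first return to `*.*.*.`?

.*.*.*
*.*.*.

2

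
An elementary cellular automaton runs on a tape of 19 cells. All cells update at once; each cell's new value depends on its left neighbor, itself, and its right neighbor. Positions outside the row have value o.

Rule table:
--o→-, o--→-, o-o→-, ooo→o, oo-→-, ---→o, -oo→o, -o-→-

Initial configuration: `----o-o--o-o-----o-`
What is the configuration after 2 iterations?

-oo----------ooo---
-o--oooooooo-oo--o-

-o--oooooooo-oo--o-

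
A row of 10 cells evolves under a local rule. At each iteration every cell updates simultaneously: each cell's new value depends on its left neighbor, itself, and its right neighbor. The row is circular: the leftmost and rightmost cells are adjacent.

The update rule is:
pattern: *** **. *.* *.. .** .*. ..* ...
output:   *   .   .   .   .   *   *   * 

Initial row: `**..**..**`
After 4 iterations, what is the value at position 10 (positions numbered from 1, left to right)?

*..*...*.*
..**.***..
**....*..*
*..****.*.
position 10 holds .

.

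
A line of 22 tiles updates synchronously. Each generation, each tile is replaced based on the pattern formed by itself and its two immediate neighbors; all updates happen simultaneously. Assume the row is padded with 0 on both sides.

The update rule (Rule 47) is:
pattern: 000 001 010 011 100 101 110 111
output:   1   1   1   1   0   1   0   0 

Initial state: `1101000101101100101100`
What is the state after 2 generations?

1110110000110011000011

1011011111011001111001
1110110000110011000011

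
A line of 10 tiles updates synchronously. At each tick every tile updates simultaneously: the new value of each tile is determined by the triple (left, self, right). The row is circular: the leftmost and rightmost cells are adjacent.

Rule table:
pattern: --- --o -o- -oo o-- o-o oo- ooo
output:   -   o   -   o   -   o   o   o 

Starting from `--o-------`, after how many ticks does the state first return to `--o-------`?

10

-o--------
o---------
---------o
--------o-
-------o--
------o---
-----o----
----o-----
---o------
--o-------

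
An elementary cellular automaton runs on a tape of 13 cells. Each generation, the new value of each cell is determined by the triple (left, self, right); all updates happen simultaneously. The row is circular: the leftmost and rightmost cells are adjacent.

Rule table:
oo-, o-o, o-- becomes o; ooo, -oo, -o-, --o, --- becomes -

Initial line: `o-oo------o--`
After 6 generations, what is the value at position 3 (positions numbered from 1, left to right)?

-o-oo------o-
--o-oo------o
o--o-oo------
-o--o-oo-----
--o--o-oo----
---o--o-oo---
position 3 holds -

-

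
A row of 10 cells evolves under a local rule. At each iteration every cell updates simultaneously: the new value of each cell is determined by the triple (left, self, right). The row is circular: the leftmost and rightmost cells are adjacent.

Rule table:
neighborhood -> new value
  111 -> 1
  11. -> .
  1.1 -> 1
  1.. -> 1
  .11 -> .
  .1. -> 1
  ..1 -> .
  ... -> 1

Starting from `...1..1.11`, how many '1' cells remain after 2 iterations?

3

iteration 1: 11.11.11..
iteration 2: ..1..1..1.
count of 1: 3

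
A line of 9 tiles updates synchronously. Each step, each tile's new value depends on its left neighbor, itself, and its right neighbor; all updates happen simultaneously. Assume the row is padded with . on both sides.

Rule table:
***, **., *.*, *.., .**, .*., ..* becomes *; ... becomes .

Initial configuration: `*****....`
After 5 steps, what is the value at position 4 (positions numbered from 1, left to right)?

*

******...
*******..
********.
*********
*********
position 4 holds *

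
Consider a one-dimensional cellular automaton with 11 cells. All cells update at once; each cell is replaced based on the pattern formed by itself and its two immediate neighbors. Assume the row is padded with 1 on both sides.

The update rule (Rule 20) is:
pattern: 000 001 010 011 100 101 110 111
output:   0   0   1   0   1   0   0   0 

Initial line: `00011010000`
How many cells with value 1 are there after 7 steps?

4

10000011000
01000000100
01100000110
00010000000
10011000000
01000100000
01100110000
count of 1: 4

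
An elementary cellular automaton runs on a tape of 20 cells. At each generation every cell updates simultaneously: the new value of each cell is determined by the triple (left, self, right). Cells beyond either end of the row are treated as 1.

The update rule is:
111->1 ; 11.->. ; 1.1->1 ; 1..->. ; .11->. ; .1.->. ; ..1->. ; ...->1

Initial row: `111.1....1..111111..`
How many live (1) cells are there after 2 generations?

11.1..11.....1111...
1.1......111..11..1.
count of 1: 8

8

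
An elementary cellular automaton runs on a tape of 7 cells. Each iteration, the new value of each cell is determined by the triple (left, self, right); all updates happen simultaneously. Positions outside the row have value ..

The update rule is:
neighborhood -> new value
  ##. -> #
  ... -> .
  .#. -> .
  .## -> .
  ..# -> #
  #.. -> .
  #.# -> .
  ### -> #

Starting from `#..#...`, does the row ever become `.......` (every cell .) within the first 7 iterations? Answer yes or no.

iteration 1: ..#....
iteration 2: .#.....
iteration 3: #......
iteration 4: .......
all cells are . at iteration 4

yes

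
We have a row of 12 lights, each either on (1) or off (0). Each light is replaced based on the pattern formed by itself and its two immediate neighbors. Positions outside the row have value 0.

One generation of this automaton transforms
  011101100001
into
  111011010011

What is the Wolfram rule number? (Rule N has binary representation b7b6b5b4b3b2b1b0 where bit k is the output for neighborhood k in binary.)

position 2: 111 → 1  (bit 7 = 1)
position 3: 110 → 0  (bit 6 = 0)
position 4: 101 → 1  (bit 5 = 1)
position 7: 100 → 1  (bit 4 = 1)
position 1: 011 → 1  (bit 3 = 1)
position 11: 010 → 1  (bit 2 = 1)
position 0: 001 → 1  (bit 1 = 1)
position 8: 000 → 0  (bit 0 = 0)
bits b7..b0 = 10111110 = 190

190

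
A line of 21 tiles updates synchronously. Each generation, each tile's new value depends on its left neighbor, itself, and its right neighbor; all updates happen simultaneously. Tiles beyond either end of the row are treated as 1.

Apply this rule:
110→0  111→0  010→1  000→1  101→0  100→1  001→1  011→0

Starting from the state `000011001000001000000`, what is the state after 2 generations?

111100111111111111111
000011000000000000000

000011000000000000000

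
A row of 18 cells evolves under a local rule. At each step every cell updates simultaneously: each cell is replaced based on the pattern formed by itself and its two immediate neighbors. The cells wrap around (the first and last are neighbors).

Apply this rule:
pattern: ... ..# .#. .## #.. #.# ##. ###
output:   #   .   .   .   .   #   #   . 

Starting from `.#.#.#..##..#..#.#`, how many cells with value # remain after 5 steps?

3

step 1: #.#.#....#......#.
step 2: .#.#..##...####..#
step 3: #.#....#.#....#...
step 4: .#..##..#..##...#.
step 5: .....#......#.#...
count of #: 3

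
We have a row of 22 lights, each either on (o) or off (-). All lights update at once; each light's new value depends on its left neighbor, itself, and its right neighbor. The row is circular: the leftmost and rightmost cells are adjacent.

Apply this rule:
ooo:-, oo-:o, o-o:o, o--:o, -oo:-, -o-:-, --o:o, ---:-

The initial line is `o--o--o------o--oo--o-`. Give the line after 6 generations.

-oo-o-oo-oo-oo-o-oo-oo

-oo-oo-o----o-oo-ooo-o
o-oo-oo-o--o-o-oo--oo-
-o-oo-oo-oo-o-o-ooo-oo
o-o-oo-oo-oo-o-o--oo-o
oo-o-oo-oo-oo-o-oo-oo-
-oo-o-oo-oo-oo-o-oo-oo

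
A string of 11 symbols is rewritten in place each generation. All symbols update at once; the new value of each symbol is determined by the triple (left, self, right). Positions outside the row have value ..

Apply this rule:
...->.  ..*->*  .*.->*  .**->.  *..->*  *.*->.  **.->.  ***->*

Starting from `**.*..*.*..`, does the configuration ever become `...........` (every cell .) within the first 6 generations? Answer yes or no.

no

...****.**.
..*.**....*
.**...*..**
*..*.****..
****..**.*.
.**.**...**
generation 6 is .**.**...**, still not uniform .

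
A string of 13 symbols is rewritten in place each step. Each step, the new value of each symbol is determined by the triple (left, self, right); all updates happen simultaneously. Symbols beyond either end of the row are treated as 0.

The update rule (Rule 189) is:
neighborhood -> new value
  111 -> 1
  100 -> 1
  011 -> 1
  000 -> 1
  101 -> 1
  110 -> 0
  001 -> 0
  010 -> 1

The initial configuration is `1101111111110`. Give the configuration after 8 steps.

step 1: 1011111111101
step 2: 1111111111011
step 3: 1111111110110
step 4: 1111111101101
step 5: 1111111011011
step 6: 1111110110110
step 7: 1111101101101
step 8: 1111011011011

1111011011011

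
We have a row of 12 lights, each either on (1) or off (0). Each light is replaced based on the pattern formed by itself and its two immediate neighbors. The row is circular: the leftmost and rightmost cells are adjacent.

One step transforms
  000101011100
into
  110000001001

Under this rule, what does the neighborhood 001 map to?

0

At position 2 the neighborhood is 001; the next row has 0 there.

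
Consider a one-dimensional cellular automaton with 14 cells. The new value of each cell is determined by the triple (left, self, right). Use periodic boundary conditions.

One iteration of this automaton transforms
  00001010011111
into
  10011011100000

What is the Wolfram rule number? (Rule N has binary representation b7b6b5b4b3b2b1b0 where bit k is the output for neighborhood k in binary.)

22

position 10: 111 → 0  (bit 7 = 0)
position 13: 110 → 0  (bit 6 = 0)
position 5: 101 → 0  (bit 5 = 0)
position 0: 100 → 1  (bit 4 = 1)
position 9: 011 → 0  (bit 3 = 0)
position 4: 010 → 1  (bit 2 = 1)
position 3: 001 → 1  (bit 1 = 1)
position 1: 000 → 0  (bit 0 = 0)
bits b7..b0 = 00010110 = 22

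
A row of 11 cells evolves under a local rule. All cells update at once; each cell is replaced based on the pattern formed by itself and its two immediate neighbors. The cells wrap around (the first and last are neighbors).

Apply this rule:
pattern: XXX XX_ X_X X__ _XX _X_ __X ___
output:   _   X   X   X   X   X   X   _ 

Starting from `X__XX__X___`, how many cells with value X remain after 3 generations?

4

generation 1: XXXXXXXXX_X
generation 2: ________XXX
generation 3: X______XX_X
count of X: 4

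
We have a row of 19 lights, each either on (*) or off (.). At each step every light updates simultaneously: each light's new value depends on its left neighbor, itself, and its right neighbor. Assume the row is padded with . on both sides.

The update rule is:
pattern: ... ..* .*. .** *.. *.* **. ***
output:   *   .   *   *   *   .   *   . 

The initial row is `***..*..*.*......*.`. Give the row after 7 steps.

*.**.**.*.**.*.*.**

step 1: *.**.**.*.******.**
step 2: *.**.**.*.*....*.**
step 3: *.**.**.*.****.*.**
step 4: *.**.**.*.*..*.*.**
step 5: *.**.**.*.**.*.*.**
step 6: *.**.**.*.**.*.*.**  (fixed point — unchanged through step 7)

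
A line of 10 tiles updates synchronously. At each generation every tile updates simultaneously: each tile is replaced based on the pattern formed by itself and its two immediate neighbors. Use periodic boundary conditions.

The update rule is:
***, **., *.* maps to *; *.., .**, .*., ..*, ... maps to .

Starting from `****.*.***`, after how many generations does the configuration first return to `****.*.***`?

generation 1: *****.*.**
generation 2: ******.*.*
generation 3: *******.*.
generation 4: .*******.*
generation 5: *.*******.
generation 6: .*.*******
generation 7: *.*.******
generation 8: **.*.*****
generation 9: ***.*.****
generation 10: ****.*.***

10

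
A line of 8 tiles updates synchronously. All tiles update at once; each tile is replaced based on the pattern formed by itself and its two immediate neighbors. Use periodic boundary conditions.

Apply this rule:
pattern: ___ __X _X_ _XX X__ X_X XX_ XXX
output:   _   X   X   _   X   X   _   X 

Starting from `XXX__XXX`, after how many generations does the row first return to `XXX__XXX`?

6

XX_XX_XX
X_X__X_X
_XXXXXX_
X_XXXX_X
_X_XX_X_
XXX__XXX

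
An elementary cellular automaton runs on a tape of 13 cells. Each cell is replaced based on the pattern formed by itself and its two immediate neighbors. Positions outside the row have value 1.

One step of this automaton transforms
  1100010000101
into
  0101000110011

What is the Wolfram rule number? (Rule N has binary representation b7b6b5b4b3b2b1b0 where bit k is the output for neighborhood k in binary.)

position 0: 111 → 0  (bit 7 = 0)
position 1: 110 → 1  (bit 6 = 1)
position 11: 101 → 1  (bit 5 = 1)
position 2: 100 → 0  (bit 4 = 0)
position 12: 011 → 1  (bit 3 = 1)
position 5: 010 → 0  (bit 2 = 0)
position 4: 001 → 0  (bit 1 = 0)
position 3: 000 → 1  (bit 0 = 1)
bits b7..b0 = 01101001 = 105

105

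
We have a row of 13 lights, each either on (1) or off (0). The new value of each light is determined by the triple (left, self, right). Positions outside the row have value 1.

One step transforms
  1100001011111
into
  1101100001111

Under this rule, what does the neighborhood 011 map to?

0

At position 8 the neighborhood is 011; the next row has 0 there.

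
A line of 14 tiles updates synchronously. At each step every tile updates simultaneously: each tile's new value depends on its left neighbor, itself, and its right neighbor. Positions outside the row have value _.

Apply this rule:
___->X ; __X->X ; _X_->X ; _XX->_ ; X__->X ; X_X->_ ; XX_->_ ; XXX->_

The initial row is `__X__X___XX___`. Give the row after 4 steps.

XXXXXXXXX__XXX
_________XX___
XXXXXXXXX__XXX  (repeats step 1; period 2)
step 4: _________XX___

_________XX___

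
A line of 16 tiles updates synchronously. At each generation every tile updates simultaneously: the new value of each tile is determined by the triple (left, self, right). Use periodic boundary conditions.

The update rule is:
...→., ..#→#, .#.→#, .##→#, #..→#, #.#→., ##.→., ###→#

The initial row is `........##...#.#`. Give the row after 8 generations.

#......##.#.##.#
.#....##..#.#..#
.##..##.###.####
.#.###..##..###.
##.##.###.####.#
#..#..##..###..#
.######.####.###
.#####..###..##.

.#####..###..##.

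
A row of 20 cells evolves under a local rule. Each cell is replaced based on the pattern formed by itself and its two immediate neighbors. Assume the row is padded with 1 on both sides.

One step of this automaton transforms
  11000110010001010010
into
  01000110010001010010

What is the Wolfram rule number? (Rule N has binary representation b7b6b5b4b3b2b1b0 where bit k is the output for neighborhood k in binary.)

76

position 0: 111 → 0  (bit 7 = 0)
position 1: 110 → 1  (bit 6 = 1)
position 14: 101 → 0  (bit 5 = 0)
position 2: 100 → 0  (bit 4 = 0)
position 5: 011 → 1  (bit 3 = 1)
position 9: 010 → 1  (bit 2 = 1)
position 4: 001 → 0  (bit 1 = 0)
position 3: 000 → 0  (bit 0 = 0)
bits b7..b0 = 01001100 = 76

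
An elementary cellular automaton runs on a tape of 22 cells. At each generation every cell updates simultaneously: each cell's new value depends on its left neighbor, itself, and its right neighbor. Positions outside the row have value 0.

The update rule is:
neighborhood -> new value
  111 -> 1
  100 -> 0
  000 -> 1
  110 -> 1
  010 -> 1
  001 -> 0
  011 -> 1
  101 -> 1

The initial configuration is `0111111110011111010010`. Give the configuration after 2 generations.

0111111110011111110010
0111111110011111110010

0111111110011111110010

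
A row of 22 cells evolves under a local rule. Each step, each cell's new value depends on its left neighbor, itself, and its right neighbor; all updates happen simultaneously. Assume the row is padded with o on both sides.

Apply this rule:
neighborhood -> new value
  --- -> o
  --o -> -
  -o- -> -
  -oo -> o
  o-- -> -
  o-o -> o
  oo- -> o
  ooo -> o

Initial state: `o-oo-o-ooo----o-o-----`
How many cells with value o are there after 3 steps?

ooooo-oooo-oo--o--ooo-
ooooooooooooo-----oooo
ooooooooooooo-ooo-oooo
count of o: 20

20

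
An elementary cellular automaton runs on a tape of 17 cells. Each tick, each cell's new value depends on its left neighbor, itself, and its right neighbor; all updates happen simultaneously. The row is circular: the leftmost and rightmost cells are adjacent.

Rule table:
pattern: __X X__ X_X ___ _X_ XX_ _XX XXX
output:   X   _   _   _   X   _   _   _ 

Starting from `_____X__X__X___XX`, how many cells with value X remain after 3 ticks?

____XX_XX_XX__X__
___X_________XX__
__XX________X____
count of X: 3

3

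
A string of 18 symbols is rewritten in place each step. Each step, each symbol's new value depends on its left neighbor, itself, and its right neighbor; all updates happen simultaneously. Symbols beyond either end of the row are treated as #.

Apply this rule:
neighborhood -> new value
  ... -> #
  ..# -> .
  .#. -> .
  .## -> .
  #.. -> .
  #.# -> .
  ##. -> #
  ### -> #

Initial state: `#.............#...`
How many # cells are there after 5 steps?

#.###########...#.
#..##########.#...
#...#########...#.
#.#..########.#...
#.....#######...#.
count of #: 9

9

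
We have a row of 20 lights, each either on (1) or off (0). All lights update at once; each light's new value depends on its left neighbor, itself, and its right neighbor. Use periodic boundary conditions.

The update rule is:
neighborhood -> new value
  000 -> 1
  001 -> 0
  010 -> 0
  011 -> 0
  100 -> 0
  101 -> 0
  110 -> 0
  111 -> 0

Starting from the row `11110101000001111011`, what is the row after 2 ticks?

tick 1: 00000000011100000000
tick 2: 11111111000001111111

11111111000001111111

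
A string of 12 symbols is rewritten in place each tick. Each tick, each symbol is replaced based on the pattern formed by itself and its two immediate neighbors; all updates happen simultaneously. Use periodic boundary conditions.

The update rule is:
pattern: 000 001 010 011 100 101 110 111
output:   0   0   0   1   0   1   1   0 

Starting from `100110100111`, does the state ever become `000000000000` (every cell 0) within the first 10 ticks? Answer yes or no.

tick 1: 100111000100
tick 2: 000101000000
tick 3: 000010000000
tick 4: 000000000000
all cells are 0 at tick 4

yes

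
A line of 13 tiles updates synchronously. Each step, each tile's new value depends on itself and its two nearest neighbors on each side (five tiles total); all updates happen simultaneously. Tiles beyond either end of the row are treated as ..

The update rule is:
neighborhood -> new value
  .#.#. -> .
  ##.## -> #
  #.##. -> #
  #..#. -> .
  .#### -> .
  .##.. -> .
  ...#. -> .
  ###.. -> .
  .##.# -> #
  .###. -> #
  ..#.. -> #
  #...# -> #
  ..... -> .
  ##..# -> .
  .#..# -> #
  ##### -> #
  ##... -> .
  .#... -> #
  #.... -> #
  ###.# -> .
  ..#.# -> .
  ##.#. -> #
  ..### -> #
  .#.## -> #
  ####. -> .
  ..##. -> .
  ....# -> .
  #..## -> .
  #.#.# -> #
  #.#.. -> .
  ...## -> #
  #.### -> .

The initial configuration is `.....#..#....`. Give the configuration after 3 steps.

.....####.#.#

.....##.###..
....#.##.#..#
.....####.#.#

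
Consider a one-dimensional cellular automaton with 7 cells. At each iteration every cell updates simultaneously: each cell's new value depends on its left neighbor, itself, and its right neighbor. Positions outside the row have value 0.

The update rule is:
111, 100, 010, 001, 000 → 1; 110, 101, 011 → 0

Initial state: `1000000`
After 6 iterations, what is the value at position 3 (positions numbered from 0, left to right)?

iteration 1: 1111111
iteration 2: 0111110
iteration 3: 1011101
iteration 4: 1001001
iteration 5: 1111111  (repeats iteration 1; period 4)
iteration 6: 0111110
position 3 holds 1

1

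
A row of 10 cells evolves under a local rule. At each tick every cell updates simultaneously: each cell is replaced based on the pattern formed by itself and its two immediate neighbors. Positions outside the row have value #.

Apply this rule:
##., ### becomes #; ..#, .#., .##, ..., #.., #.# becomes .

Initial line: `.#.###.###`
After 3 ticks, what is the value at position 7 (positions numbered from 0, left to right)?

....##..##
.....#...#
..........
position 7 holds .

.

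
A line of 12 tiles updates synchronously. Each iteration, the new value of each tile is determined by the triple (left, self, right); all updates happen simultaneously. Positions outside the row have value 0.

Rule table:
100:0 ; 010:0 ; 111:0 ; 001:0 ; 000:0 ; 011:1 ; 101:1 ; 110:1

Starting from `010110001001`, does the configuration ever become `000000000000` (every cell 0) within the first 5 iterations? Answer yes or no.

iteration 1: 001110000000
iteration 2: 001010000000
iteration 3: 000100000000
iteration 4: 000000000000
all cells are 0 at iteration 4

yes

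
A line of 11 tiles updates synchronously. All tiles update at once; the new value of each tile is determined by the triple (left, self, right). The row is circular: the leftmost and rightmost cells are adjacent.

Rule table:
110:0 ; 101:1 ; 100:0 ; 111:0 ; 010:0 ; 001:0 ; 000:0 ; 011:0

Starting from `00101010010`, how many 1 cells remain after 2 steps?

00010100000
00001000000
count of 1: 1

1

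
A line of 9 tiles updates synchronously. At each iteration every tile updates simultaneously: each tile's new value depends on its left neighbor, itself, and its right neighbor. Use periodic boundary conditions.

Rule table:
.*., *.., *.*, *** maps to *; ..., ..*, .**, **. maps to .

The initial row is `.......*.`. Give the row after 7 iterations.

.......**
*........
**.......
..*......
..**.....
....*....
....**...

....**...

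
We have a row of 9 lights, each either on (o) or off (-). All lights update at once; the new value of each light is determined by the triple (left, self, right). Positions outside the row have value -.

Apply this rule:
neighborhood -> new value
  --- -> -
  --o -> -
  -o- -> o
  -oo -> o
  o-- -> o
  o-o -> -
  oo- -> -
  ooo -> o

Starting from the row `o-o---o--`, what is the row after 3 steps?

step 1: o-oo--oo-
step 2: o-o-o-o-o
step 3: o-o-o-o-o

o-o-o-o-o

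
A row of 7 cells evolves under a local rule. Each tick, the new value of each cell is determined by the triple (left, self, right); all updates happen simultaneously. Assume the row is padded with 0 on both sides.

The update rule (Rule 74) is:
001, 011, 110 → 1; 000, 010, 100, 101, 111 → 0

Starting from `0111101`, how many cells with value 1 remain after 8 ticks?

2

1100100
1101000
1100000
1100000  (fixed point — unchanged through tick 8)
count of 1: 2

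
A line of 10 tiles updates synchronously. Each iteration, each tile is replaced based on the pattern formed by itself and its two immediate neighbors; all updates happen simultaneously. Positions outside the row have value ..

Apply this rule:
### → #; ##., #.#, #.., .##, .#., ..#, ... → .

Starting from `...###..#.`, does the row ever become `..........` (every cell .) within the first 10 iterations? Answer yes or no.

....#.....
..........
all cells are . at iteration 2

yes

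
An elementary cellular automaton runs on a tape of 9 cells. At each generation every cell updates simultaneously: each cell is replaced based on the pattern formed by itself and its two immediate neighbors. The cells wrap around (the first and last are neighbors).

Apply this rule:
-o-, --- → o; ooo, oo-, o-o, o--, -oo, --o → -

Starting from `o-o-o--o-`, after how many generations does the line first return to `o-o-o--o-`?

1

o-o-o--o-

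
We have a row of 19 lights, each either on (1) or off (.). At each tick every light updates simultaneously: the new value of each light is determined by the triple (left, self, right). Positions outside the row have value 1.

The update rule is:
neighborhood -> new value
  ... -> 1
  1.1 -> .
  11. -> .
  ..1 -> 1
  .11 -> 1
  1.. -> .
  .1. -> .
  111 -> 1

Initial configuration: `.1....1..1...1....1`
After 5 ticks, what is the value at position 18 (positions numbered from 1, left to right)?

tick 1: ...111..1..11..1111
tick 2: .1111..1..11..11111
tick 3: .111..1..11..111111
tick 4: .11..1..11..1111111
tick 5: .1..1..11..11111111
position 18 holds 1

1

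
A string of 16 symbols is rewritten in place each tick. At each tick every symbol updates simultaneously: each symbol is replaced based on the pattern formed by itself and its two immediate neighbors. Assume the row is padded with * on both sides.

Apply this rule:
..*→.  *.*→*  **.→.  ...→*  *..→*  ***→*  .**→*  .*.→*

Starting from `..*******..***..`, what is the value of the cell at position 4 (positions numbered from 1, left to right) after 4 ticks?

*

tick 1: *.******.*.**.*.
tick 2: .******.****.***
tick 3: ******.****.****
tick 4: *****.****.*****
position 4 holds *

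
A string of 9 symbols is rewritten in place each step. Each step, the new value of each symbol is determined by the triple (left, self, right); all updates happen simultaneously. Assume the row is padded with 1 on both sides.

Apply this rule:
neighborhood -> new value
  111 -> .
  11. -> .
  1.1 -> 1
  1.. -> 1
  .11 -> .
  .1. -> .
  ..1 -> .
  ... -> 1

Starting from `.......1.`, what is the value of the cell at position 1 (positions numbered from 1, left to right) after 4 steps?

.

111111..1
......1..
11111..1.
.....1..1
position 1 holds .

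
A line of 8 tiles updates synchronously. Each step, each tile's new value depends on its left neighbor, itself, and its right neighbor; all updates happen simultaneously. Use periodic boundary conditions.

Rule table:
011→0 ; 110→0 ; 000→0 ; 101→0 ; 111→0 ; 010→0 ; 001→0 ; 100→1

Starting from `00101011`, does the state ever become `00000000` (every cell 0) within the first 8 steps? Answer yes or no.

no

10000000
01000000
00100000
00010000
00001000
00000100
00000010
00000001
step 8 is 00000001, still not uniform 0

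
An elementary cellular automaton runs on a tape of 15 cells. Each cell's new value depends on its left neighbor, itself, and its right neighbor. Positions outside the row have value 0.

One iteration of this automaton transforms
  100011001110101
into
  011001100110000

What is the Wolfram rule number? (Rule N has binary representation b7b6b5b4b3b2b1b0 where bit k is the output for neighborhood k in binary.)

position 9: 111 → 1  (bit 7 = 1)
position 5: 110 → 1  (bit 6 = 1)
position 11: 101 → 0  (bit 5 = 0)
position 1: 100 → 1  (bit 4 = 1)
position 4: 011 → 0  (bit 3 = 0)
position 0: 010 → 0  (bit 2 = 0)
position 3: 001 → 0  (bit 1 = 0)
position 2: 000 → 1  (bit 0 = 1)
bits b7..b0 = 11010001 = 209

209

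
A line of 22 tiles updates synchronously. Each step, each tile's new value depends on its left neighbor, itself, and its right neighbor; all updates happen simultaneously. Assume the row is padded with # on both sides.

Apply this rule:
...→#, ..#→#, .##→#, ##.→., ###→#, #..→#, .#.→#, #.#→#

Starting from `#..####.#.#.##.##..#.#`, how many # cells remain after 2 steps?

19

.#####.######.##.#####
#####.######.##.######
count of #: 19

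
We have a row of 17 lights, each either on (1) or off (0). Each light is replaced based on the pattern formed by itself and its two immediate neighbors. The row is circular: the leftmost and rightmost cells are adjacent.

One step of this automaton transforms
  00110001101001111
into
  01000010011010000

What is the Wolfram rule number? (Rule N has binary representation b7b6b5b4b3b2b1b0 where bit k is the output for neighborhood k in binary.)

position 14: 111 → 0  (bit 7 = 0)
position 3: 110 → 0  (bit 6 = 0)
position 9: 101 → 1  (bit 5 = 1)
position 0: 100 → 0  (bit 4 = 0)
position 2: 011 → 0  (bit 3 = 0)
position 10: 010 → 1  (bit 2 = 1)
position 1: 001 → 1  (bit 1 = 1)
position 5: 000 → 0  (bit 0 = 0)
bits b7..b0 = 00100110 = 38

38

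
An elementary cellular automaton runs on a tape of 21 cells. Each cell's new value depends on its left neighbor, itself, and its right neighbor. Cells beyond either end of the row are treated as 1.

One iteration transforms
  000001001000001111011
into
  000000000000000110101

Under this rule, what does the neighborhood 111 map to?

1

At position 15 the neighborhood is 111; the next row has 1 there.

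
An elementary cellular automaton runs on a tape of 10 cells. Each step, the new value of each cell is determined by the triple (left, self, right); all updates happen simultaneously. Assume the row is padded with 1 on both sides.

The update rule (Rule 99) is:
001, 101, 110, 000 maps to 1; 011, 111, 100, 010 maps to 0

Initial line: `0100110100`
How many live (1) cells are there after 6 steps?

1001011001
1010101010
1101010101
0110101010
1011010101
1101101010
count of 1: 6

6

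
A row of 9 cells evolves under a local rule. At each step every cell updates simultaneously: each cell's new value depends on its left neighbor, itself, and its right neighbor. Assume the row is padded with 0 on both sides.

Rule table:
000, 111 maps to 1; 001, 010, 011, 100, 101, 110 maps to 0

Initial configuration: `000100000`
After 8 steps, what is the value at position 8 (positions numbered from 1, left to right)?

110001111
000100110
110000000
000111111
110011110
000001100
111100001
011001100
position 8 holds 0

0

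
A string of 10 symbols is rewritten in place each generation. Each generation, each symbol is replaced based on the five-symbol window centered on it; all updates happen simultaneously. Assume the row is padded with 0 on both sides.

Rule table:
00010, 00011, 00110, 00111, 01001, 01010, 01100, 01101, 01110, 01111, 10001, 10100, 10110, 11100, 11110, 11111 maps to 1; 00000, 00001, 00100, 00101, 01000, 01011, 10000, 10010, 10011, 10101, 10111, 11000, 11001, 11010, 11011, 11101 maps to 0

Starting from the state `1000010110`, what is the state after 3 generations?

generation 1: 0000100110
generation 2: 0001010110
generation 3: 0010100110

0010100110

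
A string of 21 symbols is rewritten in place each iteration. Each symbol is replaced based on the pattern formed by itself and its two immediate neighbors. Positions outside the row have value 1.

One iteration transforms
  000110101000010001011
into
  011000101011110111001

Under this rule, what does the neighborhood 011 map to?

At position 3 the neighborhood is 011; the next row has 0 there.

0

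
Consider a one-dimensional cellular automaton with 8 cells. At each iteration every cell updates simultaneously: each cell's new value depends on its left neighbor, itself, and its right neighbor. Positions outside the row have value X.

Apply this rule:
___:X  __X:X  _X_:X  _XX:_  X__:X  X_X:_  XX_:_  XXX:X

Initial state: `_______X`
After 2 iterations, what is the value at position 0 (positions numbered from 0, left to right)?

X

XXXXXXX_
XXXXXX__
position 0 holds X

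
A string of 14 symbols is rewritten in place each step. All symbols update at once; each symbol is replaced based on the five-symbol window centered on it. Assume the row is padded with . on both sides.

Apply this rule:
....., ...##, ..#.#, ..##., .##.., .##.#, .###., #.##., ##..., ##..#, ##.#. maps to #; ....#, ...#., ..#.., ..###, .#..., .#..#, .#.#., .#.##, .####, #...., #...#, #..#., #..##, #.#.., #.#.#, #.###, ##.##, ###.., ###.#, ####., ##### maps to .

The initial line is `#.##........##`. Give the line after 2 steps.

#..#........#.

#.###.####.###
#..#........#.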